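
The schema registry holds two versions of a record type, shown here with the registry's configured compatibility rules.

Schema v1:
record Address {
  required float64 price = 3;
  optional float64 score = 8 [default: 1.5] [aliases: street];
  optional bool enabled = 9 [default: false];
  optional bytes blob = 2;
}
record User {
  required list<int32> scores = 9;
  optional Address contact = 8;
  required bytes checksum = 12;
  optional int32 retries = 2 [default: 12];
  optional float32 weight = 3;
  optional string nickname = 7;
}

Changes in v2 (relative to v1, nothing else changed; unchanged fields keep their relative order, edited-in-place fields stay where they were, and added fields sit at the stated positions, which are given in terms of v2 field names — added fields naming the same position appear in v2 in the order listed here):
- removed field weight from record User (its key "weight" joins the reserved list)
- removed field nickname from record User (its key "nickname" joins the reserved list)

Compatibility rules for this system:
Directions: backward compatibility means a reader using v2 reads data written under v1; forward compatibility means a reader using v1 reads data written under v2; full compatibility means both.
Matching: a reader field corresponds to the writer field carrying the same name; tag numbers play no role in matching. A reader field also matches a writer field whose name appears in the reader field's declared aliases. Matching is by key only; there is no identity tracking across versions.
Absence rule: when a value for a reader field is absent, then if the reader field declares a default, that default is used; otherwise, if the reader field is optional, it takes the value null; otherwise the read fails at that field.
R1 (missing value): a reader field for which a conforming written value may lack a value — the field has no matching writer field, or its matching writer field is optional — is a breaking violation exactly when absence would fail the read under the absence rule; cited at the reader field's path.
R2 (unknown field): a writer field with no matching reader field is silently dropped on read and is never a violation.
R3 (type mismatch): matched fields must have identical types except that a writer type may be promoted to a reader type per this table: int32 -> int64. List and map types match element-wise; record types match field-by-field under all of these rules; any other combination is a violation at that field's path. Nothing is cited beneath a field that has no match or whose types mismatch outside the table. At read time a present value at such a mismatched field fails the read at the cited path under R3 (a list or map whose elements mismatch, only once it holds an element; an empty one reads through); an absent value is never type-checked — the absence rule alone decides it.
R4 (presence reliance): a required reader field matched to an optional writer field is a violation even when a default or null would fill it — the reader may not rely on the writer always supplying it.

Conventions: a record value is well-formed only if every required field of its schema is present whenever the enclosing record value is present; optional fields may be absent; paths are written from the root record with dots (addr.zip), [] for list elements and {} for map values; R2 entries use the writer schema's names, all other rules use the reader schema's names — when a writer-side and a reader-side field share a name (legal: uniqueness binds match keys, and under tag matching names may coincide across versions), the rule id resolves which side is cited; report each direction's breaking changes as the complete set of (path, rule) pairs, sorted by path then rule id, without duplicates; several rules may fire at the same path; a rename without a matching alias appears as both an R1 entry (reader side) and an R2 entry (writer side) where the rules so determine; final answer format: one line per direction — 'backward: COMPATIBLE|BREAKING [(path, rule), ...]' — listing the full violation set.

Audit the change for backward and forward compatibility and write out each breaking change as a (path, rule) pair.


backward: COMPATIBLE []; forward: COMPATIBLE []

arrows below run writer -> reader for User
checking backward for User: reader v2 against writer v1:
  writer required, list<int32> -> list<int32>: reader scores maps from writer scores
  writer optional, Address -> Address: reader contact maps from writer contact
  writer required, bytes -> bytes: reader checksum maps from writer checksum
  writer optional, int32 -> int32: reader retries maps from writer retries
  writer field weight has no reader counterpart
  writer field nickname has no reader counterpart
  writer required, float64 -> float64: reader contact.price maps from writer contact.price
  writer optional, float64 -> float64: reader contact.score maps from writer contact.score
  writer optional, bool -> bool: reader contact.enabled maps from writer contact.enabled
  writer optional, bytes -> bytes: reader contact.blob maps from writer contact.blob
  => backward verdict for User: COMPATIBLE, no violations
checking forward for User: reader v1 against writer v2:
  writer required, list<int32> -> list<int32>: reader scores maps from writer scores
  writer optional, Address -> Address: reader contact maps from writer contact
  writer required, bytes -> bytes: reader checksum maps from writer checksum
  writer optional, int32 -> int32: reader retries maps from writer retries
  weight has no writer counterpart
  nickname has no writer counterpart
  writer required, float64 -> float64: reader contact.price maps from writer contact.price
  writer optional, float64 -> float64: reader contact.score maps from writer contact.score
  writer optional, bool -> bool: reader contact.enabled maps from writer contact.enabled
  writer optional, bytes -> bytes: reader contact.blob maps from writer contact.blob
  => forward verdict for User: COMPATIBLE, no violations


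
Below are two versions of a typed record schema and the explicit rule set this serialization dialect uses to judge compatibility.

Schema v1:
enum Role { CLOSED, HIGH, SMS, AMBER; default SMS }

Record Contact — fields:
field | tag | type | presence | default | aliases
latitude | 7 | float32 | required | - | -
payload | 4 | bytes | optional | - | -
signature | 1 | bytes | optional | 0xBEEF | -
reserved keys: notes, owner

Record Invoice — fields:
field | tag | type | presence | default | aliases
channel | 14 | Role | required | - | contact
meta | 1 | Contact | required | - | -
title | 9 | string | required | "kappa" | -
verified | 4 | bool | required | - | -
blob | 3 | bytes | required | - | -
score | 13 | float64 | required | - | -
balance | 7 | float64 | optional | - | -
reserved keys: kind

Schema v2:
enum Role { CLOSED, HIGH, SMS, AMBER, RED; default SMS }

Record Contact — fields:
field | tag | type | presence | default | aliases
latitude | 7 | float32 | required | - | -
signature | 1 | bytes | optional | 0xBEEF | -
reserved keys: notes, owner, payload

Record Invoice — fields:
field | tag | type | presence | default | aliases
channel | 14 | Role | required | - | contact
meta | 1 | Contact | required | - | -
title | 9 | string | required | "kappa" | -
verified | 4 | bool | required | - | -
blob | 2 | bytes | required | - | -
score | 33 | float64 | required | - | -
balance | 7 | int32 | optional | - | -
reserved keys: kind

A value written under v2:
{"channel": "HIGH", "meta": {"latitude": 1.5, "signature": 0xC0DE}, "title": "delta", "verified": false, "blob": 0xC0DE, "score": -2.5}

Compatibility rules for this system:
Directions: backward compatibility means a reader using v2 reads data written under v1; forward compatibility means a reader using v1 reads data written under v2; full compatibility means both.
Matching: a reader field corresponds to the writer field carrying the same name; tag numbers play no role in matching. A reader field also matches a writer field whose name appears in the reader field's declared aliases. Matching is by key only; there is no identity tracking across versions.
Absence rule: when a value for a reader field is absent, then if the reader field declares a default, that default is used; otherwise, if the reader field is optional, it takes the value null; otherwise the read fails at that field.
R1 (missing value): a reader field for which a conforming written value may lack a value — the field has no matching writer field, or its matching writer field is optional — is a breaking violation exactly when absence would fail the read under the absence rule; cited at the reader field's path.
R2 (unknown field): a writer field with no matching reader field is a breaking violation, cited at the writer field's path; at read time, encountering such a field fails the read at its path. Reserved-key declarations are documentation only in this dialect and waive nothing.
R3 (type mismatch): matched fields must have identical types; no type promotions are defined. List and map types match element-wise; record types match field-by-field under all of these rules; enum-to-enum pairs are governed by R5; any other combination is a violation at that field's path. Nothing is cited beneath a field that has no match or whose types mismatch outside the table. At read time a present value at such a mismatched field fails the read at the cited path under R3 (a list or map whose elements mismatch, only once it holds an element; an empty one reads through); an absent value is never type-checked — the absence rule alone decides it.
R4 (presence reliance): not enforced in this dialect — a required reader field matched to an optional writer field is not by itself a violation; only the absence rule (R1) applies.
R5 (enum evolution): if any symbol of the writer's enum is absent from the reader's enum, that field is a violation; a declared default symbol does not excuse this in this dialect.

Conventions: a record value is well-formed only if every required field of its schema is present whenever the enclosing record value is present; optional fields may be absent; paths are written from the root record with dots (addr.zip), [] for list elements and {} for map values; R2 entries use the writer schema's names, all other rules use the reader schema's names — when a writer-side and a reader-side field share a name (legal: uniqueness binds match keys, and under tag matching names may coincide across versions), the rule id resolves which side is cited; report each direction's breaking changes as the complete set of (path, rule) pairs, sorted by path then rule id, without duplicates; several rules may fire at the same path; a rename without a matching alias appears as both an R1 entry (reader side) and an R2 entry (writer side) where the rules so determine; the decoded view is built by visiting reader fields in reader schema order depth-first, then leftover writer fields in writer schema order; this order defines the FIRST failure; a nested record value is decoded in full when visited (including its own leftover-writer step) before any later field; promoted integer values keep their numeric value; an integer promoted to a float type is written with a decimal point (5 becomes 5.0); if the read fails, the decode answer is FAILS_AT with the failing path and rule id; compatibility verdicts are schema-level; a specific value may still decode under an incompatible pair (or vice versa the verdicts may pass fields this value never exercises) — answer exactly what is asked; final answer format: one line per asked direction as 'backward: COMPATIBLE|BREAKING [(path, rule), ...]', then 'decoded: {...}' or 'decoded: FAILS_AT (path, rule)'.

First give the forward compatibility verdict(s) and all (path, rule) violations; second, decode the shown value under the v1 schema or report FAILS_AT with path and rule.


in Invoice below, arrows point writer -> reader
forward analysis of Invoice with v1 as reader and v2 as writer:
  Role -> Role, writer required: channel aligns to channel
  Contact -> Contact, writer required: meta aligns to meta
  string -> string, writer required: title aligns to title
  bool -> bool, writer required: verified aligns to verified
  bytes -> bytes, writer required: blob aligns to blob
  float64 -> float64, writer required: score aligns to score
  int32 -> float64, writer optional: balance aligns to balance
  float32 -> float32, writer required: meta.latitude aligns to meta.latitude
  no writer field matches reader meta.payload
  bytes -> bytes, writer optional: meta.signature aligns to meta.signature
  violation R3 at balance
  violation R5 at channel
  => forward: BREAKING (2)
decoding the Invoice value with the v1 reader:
  channel := "HIGH"
  meta.latitude := 1.5
  meta.payload := null (missing; optional => null)
  meta.signature := 0xC0DE
  title := "delta"
  verified := false
  blob := 0xC0DE
  score := -2.5
  balance := null (missing; optional => null)
  => decoded: {"channel": "HIGH", "meta": {"latitude": 1.5, "payload": null, "signature": 0xC0DE}, "title": "delta", "verified": false, "blob": 0xC0DE, "score": -2.5, "balance": null}
checking off the Invoice differences that do not matter here:
  field score in record Invoice: tag 13 changed to 33 -> no rule fires on it in Invoice's dialect; the asked verdict holds
  field blob in record Invoice: tag 3 changed to 2 -> no rule fires on it in Invoice's dialect; the asked verdict holds
  removed field payload from record Contact (its key "payload" joins the reserved list) -> affects backward compatibility only, which is not asked

forward: BREAKING [(balance, R3), (channel, R5)]; decoded: {"channel": "HIGH", "meta": {"latitude": 1.5, "payload": null, "signature": 0xC0DE}, "title": "delta", "verified": false, "blob": 0xC0DE, "score": -2.5, "balance": null}


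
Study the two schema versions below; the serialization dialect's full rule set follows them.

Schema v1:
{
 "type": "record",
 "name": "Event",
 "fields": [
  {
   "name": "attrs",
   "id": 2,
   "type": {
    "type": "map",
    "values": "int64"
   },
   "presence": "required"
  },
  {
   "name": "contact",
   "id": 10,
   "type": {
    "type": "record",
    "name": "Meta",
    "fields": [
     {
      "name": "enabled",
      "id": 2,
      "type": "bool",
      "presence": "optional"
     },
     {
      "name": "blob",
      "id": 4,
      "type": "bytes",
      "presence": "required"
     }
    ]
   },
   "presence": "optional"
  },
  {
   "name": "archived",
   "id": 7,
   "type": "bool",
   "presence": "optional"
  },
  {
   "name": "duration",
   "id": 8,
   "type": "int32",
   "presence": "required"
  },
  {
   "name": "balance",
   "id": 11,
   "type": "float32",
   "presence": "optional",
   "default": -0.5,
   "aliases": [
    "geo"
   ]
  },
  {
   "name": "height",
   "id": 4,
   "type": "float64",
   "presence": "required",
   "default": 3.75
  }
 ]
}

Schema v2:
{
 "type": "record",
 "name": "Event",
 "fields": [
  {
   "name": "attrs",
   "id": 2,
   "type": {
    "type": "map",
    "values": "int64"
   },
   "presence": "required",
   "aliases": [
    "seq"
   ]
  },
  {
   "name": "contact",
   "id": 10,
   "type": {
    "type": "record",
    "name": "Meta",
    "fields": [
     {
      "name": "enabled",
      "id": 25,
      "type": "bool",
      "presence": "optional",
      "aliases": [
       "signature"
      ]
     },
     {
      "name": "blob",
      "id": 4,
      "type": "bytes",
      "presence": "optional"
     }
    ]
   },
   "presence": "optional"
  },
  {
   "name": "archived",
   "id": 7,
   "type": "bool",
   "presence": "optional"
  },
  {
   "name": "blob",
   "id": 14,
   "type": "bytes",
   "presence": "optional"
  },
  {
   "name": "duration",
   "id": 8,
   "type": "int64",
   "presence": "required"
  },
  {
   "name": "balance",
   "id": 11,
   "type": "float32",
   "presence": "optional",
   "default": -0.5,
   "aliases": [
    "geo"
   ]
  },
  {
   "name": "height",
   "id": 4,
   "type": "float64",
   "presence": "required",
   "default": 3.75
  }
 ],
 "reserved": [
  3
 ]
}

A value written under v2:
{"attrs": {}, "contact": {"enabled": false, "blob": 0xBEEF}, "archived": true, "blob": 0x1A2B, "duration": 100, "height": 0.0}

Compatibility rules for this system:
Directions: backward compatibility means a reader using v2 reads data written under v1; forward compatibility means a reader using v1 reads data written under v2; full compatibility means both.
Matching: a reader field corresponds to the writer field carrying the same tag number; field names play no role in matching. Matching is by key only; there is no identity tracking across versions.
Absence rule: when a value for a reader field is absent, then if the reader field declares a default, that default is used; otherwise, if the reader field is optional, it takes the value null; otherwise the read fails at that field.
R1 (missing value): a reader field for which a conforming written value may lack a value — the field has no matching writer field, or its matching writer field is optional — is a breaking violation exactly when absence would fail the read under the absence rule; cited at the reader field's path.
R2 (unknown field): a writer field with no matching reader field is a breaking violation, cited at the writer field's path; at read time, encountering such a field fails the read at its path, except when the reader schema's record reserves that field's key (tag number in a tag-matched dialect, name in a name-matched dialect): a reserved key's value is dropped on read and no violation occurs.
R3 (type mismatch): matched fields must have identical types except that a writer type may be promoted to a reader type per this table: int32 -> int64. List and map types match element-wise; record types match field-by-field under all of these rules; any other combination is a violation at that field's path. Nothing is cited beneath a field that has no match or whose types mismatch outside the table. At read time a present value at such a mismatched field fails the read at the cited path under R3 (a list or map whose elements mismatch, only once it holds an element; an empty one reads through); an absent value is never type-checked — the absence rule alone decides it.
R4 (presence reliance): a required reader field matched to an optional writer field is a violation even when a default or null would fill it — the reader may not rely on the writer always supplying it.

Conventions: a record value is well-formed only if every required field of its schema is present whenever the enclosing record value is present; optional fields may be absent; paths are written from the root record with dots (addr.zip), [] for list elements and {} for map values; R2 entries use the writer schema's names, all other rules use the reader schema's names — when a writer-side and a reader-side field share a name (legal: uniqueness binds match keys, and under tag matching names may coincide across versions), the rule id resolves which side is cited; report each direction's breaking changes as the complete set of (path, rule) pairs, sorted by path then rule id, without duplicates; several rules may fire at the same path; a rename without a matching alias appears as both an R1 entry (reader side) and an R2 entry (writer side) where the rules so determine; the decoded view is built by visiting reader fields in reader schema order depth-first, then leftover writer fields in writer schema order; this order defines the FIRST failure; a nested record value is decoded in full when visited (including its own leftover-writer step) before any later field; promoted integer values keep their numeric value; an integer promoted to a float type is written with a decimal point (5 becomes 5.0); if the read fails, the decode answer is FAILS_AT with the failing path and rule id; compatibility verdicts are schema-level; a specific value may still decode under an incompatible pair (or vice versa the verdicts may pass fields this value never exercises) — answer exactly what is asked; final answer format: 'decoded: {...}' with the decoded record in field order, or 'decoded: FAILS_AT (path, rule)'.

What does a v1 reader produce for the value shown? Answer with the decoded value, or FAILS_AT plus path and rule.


decoded: FAILS_AT (contact.enabled, R2)

in Event below, arrows point writer -> reader
decoding the Event value with the v1 reader:
  attrs := {}
  contact.enabled := null (absent, optional -> null)
  contact.blob := 0xBEEF
  read fails at contact.enabled under R2 (unknown field)
  => FAILS_AT (contact.enabled, R2)
the other Event changes do not affect what is asked:
  added field blob to record Event: optional bytes, tag 14 (in v2 it sits immediately before duration) -> matters for Event compatibility verdicts, not for this value's decode
  field duration in record Event: type int32 changed to int64 -> matters for Event compatibility verdicts, not for this value's decode
  field blob in record Meta: required changed to optional -> matters for Event compatibility verdicts, not for this value's decode


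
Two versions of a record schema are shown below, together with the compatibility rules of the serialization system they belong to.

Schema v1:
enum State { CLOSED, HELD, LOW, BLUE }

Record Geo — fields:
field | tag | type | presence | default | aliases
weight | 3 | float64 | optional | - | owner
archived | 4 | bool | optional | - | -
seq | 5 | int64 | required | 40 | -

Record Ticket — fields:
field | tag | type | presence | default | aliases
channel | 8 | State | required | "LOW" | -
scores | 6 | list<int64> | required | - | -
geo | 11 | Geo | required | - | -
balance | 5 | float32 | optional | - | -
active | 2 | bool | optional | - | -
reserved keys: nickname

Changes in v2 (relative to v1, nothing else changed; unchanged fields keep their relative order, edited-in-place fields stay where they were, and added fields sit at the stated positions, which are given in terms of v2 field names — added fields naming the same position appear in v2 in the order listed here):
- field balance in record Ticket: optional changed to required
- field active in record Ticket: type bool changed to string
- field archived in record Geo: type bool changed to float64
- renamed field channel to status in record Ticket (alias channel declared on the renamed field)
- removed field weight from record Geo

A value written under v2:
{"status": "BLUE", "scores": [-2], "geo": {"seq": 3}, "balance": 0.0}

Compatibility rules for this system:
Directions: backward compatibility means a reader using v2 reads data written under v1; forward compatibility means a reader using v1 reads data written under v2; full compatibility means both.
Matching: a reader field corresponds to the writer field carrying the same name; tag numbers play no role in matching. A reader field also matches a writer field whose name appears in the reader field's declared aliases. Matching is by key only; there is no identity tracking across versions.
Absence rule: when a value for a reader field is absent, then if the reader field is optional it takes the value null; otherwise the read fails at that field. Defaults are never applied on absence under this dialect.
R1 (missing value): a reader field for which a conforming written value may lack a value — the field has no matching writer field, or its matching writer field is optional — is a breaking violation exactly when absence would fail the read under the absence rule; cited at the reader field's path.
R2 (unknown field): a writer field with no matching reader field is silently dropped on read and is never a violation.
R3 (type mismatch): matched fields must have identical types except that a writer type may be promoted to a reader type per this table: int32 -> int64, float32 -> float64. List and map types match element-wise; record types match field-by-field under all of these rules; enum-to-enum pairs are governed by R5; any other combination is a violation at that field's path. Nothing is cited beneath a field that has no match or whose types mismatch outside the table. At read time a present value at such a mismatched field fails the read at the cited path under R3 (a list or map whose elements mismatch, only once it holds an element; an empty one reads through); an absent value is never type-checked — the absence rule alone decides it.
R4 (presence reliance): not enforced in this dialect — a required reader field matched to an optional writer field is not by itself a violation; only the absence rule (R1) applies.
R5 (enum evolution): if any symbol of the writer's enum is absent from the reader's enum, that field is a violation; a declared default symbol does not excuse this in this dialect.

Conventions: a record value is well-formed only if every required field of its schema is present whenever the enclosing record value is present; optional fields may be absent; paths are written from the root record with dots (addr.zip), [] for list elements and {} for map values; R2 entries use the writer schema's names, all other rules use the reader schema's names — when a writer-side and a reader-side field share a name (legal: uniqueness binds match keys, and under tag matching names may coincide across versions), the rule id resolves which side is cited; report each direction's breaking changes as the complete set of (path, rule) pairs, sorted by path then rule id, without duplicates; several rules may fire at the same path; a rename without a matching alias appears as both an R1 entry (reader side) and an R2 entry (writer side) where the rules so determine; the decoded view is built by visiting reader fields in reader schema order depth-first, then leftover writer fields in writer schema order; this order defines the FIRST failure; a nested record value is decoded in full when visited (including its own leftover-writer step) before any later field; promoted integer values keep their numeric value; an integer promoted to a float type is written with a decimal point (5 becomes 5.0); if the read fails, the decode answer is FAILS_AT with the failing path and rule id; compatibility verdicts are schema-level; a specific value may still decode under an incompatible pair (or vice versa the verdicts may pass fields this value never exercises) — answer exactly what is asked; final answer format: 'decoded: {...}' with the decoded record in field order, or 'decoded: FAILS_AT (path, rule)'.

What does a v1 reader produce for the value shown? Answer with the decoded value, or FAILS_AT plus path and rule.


decoded: FAILS_AT (channel, R1)

each type pair in Ticket: writer, then reader
decoding the Ticket value with the v1 reader:
  read fails at channel under R1 (no fill)
  => FAILS_AT (channel, R1)
ruling out the remaining Ticket differences:
  field balance in record Ticket: optional changed to required -> matters for Ticket compatibility verdicts, not for this value's decode
  field active in record Ticket: type bool changed to string -> matters for Ticket compatibility verdicts, not for this value's decode
  field archived in record Geo: type bool changed to float64 -> matters for Ticket compatibility verdicts, not for this value's decode
  removed field weight from record Geo -> inert under this dialect — no rule fires on Ticket and the result does not move


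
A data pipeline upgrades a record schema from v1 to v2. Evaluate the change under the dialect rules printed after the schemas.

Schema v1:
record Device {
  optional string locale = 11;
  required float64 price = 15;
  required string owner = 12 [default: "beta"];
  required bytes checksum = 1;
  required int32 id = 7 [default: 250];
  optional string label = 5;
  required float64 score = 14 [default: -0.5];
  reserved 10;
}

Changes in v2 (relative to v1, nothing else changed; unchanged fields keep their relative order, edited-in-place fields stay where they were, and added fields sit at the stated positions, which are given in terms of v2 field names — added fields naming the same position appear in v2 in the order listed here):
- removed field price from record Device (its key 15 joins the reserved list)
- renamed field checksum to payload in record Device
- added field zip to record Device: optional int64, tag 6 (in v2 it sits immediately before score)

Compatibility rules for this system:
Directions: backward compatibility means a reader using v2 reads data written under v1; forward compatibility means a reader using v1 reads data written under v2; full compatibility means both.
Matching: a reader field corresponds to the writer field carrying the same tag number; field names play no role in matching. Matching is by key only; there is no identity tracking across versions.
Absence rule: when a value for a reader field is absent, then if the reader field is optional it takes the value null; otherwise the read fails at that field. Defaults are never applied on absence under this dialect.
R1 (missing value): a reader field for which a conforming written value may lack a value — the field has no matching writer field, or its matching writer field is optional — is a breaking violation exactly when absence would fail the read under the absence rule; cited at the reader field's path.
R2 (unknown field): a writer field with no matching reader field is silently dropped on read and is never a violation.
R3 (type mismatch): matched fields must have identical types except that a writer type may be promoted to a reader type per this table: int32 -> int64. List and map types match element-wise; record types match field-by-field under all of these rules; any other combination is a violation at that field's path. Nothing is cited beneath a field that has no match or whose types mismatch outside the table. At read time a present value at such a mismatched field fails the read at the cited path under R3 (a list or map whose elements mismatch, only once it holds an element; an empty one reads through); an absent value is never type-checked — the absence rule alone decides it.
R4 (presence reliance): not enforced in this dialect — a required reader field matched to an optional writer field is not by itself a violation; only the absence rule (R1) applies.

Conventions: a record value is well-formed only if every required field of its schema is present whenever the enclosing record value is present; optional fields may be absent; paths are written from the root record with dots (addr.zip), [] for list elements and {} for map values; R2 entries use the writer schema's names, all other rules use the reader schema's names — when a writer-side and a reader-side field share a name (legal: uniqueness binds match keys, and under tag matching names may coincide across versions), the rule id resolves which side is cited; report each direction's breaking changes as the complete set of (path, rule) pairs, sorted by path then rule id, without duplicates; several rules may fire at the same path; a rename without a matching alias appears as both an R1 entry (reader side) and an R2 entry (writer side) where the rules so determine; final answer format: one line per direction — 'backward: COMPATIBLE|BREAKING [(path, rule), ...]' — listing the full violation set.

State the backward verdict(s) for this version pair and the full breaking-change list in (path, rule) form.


backward: COMPATIBLE []

the writer's type comes first in each Device pair
checking backward for Device: reader v2 against writer v1:
  string -> string, writer optional: locale aligns to locale
  string -> string, writer required: owner aligns to owner
  bytes -> bytes, writer required: payload aligns to checksum
  int32 -> int32, writer required: id aligns to id
  string -> string, writer optional: label aligns to label
  zip has no writer counterpart
  float64 -> float64, writer required: score aligns to score
  leftover writer field: price
  nothing fires on Device: backward is COMPATIBLE
checking off the Device differences that do not matter here:
  removed field price from record Device (its key 15 joins the reserved list) -> affects forward compatibility only, which is not asked
  renamed field checksum to payload in record Device -> inert for the asked Device verdict: nothing fires
  added field zip to record Device: optional int64, tag 6 (in v2 it sits immediately before score) -> inert for the asked Device verdict: nothing fires


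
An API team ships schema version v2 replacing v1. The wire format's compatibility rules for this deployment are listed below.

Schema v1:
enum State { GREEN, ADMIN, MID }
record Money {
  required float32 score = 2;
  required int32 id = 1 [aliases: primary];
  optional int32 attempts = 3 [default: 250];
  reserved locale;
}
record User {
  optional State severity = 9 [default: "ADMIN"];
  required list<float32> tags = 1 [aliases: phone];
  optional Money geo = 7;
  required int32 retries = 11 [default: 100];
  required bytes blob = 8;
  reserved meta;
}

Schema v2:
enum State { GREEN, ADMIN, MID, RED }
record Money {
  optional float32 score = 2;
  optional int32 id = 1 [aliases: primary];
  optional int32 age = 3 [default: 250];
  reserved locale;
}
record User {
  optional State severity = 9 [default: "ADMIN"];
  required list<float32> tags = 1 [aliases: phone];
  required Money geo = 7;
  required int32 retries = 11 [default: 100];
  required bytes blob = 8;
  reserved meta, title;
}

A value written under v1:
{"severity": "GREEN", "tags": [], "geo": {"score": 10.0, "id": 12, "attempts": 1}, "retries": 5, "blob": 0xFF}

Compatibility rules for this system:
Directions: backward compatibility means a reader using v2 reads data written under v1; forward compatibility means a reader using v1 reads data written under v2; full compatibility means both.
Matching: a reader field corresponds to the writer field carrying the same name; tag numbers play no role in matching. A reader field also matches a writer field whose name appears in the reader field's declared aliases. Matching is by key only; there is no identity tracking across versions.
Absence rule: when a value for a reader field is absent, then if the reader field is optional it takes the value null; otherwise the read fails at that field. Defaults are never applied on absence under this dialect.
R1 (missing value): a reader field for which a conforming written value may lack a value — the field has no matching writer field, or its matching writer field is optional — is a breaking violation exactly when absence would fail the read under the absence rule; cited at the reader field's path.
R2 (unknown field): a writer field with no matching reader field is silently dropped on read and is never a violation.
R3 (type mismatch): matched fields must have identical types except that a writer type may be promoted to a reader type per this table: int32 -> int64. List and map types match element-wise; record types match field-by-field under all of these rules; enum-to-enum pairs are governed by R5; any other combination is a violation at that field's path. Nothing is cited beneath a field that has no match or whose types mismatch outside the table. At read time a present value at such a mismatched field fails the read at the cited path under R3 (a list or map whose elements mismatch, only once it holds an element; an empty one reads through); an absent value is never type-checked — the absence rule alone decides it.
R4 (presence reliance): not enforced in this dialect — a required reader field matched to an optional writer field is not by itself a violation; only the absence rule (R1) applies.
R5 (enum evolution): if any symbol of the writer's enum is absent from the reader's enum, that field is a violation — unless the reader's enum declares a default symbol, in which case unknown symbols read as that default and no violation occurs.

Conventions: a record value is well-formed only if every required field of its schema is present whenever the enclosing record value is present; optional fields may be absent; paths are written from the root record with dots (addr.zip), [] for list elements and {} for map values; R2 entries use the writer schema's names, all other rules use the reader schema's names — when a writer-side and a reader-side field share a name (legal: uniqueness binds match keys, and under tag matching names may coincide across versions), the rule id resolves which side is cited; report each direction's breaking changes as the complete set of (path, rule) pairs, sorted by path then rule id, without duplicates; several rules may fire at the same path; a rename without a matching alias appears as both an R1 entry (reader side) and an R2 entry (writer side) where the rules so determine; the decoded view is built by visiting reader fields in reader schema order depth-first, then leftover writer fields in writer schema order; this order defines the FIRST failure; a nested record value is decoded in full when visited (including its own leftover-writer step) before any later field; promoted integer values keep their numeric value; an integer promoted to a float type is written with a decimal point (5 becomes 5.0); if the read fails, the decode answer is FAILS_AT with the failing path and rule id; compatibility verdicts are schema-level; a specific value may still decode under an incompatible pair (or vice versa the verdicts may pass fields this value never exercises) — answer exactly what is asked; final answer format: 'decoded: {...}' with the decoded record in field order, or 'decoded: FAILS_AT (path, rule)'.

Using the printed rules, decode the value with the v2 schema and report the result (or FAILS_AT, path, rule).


decoded: {"severity": "GREEN", "tags": [], "geo": {"score": 10.0, "id": 12, "age": null}, "retries": 5, "blob": 0xFF}

in User below, arrows point writer -> reader
decoding the User value with the v2 reader:
  severity := "GREEN"
  tags := []
  geo.score := 10.0
  geo.id := 12
  geo.age := null (absent, optional -> null)
  writer geo.attempts: unknown -> dropped
  retries := 5
  blob := 0xFF
  => decoded: {"severity": "GREEN", "tags": [], "geo": {"score": 10.0, "id": 12, "age": null}, "retries": 5, "blob": 0xFF}
remaining User differences; none change what is asked:
  field score in record Money: required changed to optional -> shifts the User verdicts, not this decode
  enum State (field severity in record User): symbol RED added -> shifts the User verdicts, not this decode
  field id in record Money: required changed to optional -> shifts the User verdicts, not this decode
  field geo in record User: optional changed to required -> shifts the User verdicts, not this decode


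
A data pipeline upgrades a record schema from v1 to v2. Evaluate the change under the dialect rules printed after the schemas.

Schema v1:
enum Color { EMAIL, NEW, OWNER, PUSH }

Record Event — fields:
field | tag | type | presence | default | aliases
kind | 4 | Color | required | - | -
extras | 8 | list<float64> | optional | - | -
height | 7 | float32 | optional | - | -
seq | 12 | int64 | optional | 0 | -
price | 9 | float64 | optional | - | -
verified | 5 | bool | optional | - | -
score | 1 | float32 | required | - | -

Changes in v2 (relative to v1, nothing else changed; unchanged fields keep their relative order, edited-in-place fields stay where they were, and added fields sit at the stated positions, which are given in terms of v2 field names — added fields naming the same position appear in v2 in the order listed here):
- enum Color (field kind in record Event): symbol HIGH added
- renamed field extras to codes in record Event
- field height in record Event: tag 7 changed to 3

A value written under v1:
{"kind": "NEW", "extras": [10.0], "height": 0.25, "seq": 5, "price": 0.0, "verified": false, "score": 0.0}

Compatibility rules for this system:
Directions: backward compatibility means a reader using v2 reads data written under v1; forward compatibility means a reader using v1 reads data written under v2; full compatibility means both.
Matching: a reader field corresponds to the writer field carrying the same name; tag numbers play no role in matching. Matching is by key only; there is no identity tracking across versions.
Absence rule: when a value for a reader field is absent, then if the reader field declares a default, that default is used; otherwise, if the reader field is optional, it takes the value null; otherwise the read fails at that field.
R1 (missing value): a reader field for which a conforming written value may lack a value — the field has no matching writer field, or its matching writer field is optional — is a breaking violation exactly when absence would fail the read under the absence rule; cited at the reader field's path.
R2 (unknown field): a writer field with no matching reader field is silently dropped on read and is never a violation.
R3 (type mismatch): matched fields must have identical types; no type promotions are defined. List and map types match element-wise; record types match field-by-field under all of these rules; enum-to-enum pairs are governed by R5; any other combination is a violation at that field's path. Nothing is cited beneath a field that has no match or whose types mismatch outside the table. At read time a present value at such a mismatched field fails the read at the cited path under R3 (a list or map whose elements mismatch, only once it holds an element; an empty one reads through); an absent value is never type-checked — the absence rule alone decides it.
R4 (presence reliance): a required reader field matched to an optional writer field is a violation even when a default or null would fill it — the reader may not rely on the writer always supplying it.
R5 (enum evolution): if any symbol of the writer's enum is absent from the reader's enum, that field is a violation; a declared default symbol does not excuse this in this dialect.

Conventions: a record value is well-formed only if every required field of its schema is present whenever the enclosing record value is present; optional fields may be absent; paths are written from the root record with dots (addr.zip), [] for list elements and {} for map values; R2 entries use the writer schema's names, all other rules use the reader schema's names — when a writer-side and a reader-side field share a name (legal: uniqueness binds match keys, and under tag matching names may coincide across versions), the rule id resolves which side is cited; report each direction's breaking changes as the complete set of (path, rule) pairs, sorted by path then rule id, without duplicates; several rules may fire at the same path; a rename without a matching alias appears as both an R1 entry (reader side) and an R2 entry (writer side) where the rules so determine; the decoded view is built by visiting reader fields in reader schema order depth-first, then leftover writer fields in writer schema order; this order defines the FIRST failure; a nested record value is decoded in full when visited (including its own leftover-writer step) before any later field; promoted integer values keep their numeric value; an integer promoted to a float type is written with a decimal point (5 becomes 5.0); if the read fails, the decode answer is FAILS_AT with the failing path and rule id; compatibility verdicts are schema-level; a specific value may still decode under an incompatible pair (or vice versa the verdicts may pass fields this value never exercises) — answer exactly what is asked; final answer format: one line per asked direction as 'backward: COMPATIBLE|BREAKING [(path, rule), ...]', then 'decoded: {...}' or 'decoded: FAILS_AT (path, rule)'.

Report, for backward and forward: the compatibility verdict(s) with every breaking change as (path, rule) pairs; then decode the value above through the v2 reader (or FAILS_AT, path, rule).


backward: COMPATIBLE []; forward: BREAKING [(kind, R5)]; decoded: {"kind": "NEW", "codes": null, "height": 0.25, "seq": 5, "price": 0.0, "verified": false, "score": 0.0}

in Event below, arrows point writer -> reader
backward pass over Event, reader schema v2, writer schema v1:
  Color -> Color, writer required: kind aligns to kind
  codes: no writer-side match
  float32 -> float32, writer optional: height aligns to height
  int64 -> int64, writer optional: seq aligns to seq
  float64 -> float64, writer optional: price aligns to price
  bool -> bool, writer optional: verified aligns to verified
  float32 -> float32, writer required: score aligns to score
  leftover writer field: extras
  => backward verdict for Event: COMPATIBLE, no violations
forward pass over Event, reader schema v1, writer schema v2:
  Color -> Color, writer required: kind aligns to kind
  extras: no writer-side match
  float32 -> float32, writer optional: height aligns to height
  int64 -> int64, writer optional: seq aligns to seq
  float64 -> float64, writer optional: price aligns to price
  bool -> bool, writer optional: verified aligns to verified
  float32 -> float32, writer required: score aligns to score
  leftover writer field: codes
  R5 fires at kind
  => 1 violation(s): forward is BREAKING for Event
migrating the Event value to v2:
  kind := "NEW"
  codes := null (absent, optional -> null)
  height := 0.25
  seq := 5
  price := 0.0
  verified := false
  score := 0.0
  writer extras: unknown -> dropped
  => decoded: {"kind": "NEW", "codes": null, "height": 0.25, "seq": 5, "price": 0.0, "verified": false, "score": 0.0}
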